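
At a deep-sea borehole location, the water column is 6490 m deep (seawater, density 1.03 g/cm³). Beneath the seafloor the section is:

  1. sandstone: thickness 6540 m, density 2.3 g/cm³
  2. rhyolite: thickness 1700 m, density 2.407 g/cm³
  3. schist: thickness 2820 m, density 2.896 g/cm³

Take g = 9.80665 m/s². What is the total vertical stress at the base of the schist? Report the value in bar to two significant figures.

3300 bar

seawater: 1030 kg/m³ × 9.80665 m/s² × 6490 m = 6.555×10^7 Pa = 655.5 bar
sandstone: 2300 kg/m³ × 9.80665 m/s² × 6540 m = 1.475×10^8 Pa = 1475 bar
rhyolite: 2407 kg/m³ × 9.80665 m/s² × 1700 m = 4.013×10^7 Pa = 401.3 bar
schist: 2896 kg/m³ × 9.80665 m/s² × 2820 m = 8.009×10^7 Pa = 800.9 bar
Total = 655.5 + 1475 + 401.3 + 800.9 = 3332.8 bar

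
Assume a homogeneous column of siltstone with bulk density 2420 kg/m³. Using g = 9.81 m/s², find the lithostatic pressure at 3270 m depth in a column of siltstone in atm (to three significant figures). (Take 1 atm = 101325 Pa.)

766 atm

siltstone: 2420 kg/m³ × 9.81 m/s² × 3270 m = 7.763×10^7 Pa = 766.2 atm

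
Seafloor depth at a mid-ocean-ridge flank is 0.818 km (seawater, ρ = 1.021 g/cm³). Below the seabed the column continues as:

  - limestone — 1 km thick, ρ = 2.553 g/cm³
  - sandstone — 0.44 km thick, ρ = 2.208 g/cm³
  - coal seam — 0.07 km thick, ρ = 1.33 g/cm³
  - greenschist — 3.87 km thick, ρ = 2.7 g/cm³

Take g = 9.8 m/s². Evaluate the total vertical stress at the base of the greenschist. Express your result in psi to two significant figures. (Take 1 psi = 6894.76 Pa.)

seawater: 1021 kg/m³ × 9.8 m/s² × 818 m = 8.185×10^6 Pa = 1187 psi
limestone: 2553 kg/m³ × 9.8 m/s² × 1000 m = 2.502×10^7 Pa = 3629 psi
sandstone: 2208 kg/m³ × 9.8 m/s² × 440 m = 9.521×10^6 Pa = 1381 psi
coal seam: 1330 kg/m³ × 9.8 m/s² × 70 m = 9.124×10^5 Pa = 132.3 psi
greenschist: 2700 kg/m³ × 9.8 m/s² × 3870 m = 1.024×10^8 Pa = 14852 psi
Total = 1187 + 3629 + 1381 + 132.3 + 14852 = 21181 psi

21000 psi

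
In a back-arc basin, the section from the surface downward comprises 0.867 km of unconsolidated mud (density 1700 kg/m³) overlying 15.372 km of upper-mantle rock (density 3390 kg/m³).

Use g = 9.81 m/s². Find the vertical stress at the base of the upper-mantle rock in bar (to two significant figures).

unconsolidated mud: 1700 kg/m³ × 9.81 m/s² × 867 m = 1.446×10^7 Pa = 144.6 bar
upper-mantle rock: 3390 kg/m³ × 9.81 m/s² × 15372 m = 5.112×10^8 Pa = 5112 bar
Total = 144.6 + 5112 = 5256.7 bar

5300 bar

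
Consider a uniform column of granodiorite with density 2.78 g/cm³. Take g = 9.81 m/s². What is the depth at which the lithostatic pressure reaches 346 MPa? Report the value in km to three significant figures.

12.7 km

h = P/(ρg) = 346 MPa / (2780 kg/m³ × 9.81 m/s²) = 3.460×10^8 Pa / 27272 Pa/m = 12687 m
= 12.687 km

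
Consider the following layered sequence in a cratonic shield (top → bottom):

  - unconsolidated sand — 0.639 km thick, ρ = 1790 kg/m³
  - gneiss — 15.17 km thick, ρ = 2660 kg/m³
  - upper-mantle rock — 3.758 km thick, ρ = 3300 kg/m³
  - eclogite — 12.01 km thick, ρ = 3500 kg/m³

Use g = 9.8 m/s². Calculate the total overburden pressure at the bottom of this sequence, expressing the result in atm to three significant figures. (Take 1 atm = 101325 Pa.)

unconsolidated sand: 1790 kg/m³ × 9.8 m/s² × 639 m = 1.121×10^7 Pa = 110.6 atm
gneiss: 2660 kg/m³ × 9.8 m/s² × 15170 m = 3.955×10^8 Pa = 3903 atm
upper-mantle rock: 3300 kg/m³ × 9.8 m/s² × 3758 m = 1.215×10^8 Pa = 1199 atm
eclogite: 3500 kg/m³ × 9.8 m/s² × 12010 m = 4.119×10^8 Pa = 4066 atm
Total = 110.6 + 3903 + 1199 + 4066 = 9278.4 atm

9280 atm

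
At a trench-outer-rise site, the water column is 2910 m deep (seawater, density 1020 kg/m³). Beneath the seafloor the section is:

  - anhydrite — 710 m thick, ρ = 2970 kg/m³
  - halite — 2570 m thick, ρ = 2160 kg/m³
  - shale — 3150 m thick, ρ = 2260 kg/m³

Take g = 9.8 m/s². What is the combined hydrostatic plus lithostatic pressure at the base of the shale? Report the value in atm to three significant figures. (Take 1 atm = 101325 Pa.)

seawater: 1020 kg/m³ × 9.8 m/s² × 2910 m = 2.909×10^7 Pa = 287.1 atm
anhydrite: 2970 kg/m³ × 9.8 m/s² × 710 m = 2.067×10^7 Pa = 204.0 atm
halite: 2160 kg/m³ × 9.8 m/s² × 2570 m = 5.440×10^7 Pa = 536.9 atm
shale: 2260 kg/m³ × 9.8 m/s² × 3150 m = 6.977×10^7 Pa = 688.5 atm
Total = 287.1 + 204.0 + 536.9 + 688.5 = 1716.5 atm

1720 atm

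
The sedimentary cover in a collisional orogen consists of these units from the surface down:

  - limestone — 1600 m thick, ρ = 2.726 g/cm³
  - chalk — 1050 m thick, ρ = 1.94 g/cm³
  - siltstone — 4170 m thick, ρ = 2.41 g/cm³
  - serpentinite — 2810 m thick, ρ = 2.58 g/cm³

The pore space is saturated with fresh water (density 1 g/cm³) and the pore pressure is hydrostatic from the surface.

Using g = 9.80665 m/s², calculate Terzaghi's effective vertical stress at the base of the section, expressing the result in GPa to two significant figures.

0.14 GPa

Overburden (lithostatic) stress σ_v:
limestone: 2726 kg/m³ × 9.80665 m/s² × 1600 m = 4.277×10^7 Pa = 42.77 MPa
chalk: 1940 kg/m³ × 9.80665 m/s² × 1050 m = 1.998×10^7 Pa = 19.98 MPa
siltstone: 2410 kg/m³ × 9.80665 m/s² × 4170 m = 9.855×10^7 Pa = 98.55 MPa
serpentinite: 2580 kg/m³ × 9.80665 m/s² × 2810 m = 7.110×10^7 Pa = 71.10 MPa
Total = 42.77 + 19.98 + 98.55 + 71.10 = 232.40 MPa
Pore pressure P_p = 1000 kg/m³ × 9.80665 m/s² × 9630 m = 9.444×10^7 Pa = 94.44 MPa
Effective stress σ' = σ_v − P_p = 232.4 − 94.44 = 137.96 MPa = 0.13796 GPa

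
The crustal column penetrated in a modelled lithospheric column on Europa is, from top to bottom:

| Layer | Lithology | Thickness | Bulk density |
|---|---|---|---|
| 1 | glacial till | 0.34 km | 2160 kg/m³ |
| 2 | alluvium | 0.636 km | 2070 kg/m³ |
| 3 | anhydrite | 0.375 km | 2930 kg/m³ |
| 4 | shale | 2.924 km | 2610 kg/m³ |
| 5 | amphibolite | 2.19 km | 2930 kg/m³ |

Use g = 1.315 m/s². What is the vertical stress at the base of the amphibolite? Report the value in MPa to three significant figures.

glacial till: 2160 kg/m³ × 1.315 m/s² × 340 m = 9.657×10^5 Pa = 0.9657 MPa
alluvium: 2070 kg/m³ × 1.315 m/s² × 636 m = 1.731×10^6 Pa = 1.731 MPa
anhydrite: 2930 kg/m³ × 1.315 m/s² × 375 m = 1.445×10^6 Pa = 1.445 MPa
shale: 2610 kg/m³ × 1.315 m/s² × 2924 m = 1.004×10^7 Pa = 10.04 MPa
amphibolite: 2930 kg/m³ × 1.315 m/s² × 2190 m = 8.438×10^6 Pa = 8.438 MPa
Total = 0.9657 + 1.731 + 1.445 + 10.04 + 8.438 = 22.615 MPa

22.6 MPa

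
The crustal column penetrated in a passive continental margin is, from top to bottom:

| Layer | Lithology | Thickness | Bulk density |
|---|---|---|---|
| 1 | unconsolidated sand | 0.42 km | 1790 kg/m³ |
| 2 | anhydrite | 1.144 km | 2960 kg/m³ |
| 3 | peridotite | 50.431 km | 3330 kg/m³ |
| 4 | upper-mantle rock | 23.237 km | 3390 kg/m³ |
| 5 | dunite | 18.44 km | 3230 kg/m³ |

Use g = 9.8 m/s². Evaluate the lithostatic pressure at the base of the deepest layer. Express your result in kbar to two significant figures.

unconsolidated sand: 1790 kg/m³ × 9.8 m/s² × 420 m = 7.368×10^6 Pa = 0.07368 kbar
anhydrite: 2960 kg/m³ × 9.8 m/s² × 1144 m = 3.319×10^7 Pa = 0.3319 kbar
peridotite: 3330 kg/m³ × 9.8 m/s² × 50431 m = 1.646×10^9 Pa = 16.46 kbar
upper-mantle rock: 3390 kg/m³ × 9.8 m/s² × 23237 m = 7.720×10^8 Pa = 7.720 kbar
dunite: 3230 kg/m³ × 9.8 m/s² × 18440 m = 5.837×10^8 Pa = 5.837 kbar
Total = 0.07368 + 0.3319 + 16.46 + 7.720 + 5.837 = 30.420 kbar

30 kbar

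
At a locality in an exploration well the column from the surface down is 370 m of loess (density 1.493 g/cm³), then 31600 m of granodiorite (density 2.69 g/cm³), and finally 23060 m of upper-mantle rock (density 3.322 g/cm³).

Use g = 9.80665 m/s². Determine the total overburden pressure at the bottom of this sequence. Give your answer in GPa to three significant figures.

loess: 1493 kg/m³ × 9.80665 m/s² × 370 m = 5.417×10^6 Pa = 5.417×10^-3 GPa
granodiorite: 2690 kg/m³ × 9.80665 m/s² × 31600 m = 8.336×10^8 Pa = 0.8336 GPa
upper-mantle rock: 3322 kg/m³ × 9.80665 m/s² × 23060 m = 7.512×10^8 Pa = 0.7512 GPa
Total = 5.417×10^-3 + 0.8336 + 0.7512 = 1.5903 GPa

1.59 GPa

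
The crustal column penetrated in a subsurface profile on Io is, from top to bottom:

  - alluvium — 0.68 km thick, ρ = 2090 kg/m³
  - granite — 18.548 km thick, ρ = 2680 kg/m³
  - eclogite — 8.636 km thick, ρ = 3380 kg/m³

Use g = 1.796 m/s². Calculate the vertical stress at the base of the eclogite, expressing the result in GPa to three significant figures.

alluvium: 2090 kg/m³ × 1.796 m/s² × 680 m = 2.552×10^6 Pa = 2.552×10^-3 GPa
granite: 2680 kg/m³ × 1.796 m/s² × 18548 m = 8.928×10^7 Pa = 0.08928 GPa
eclogite: 3380 kg/m³ × 1.796 m/s² × 8636 m = 5.242×10^7 Pa = 0.05242 GPa
Total = 2.552×10^-3 + 0.08928 + 0.05242 = 0.14425 GPa

0.144 GPa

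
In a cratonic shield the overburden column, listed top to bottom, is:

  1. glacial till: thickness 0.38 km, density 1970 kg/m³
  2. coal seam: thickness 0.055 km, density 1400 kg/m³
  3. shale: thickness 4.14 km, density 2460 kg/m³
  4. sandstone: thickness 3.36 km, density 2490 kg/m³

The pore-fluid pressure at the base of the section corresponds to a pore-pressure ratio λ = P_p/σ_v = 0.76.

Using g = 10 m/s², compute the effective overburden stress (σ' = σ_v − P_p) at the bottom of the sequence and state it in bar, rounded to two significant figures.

Overburden (lithostatic) stress σ_v:
glacial till: 1970 kg/m³ × 10 m/s² × 380 m = 7.486×10^6 Pa = 7.486 MPa
coal seam: 1400 kg/m³ × 10 m/s² × 55 m = 7.700×10^5 Pa = 0.7700 MPa
shale: 2460 kg/m³ × 10 m/s² × 4140 m = 1.018×10^8 Pa = 101.8 MPa
sandstone: 2490 kg/m³ × 10 m/s² × 3360 m = 8.366×10^7 Pa = 83.66 MPa
Total = 7.486 + 0.7700 + 101.8 + 83.66 = 193.76 MPa
Pore pressure P_p = λ·σ_v = 0.76 × 193.8 MPa = 147.3 MPa
Effective stress σ' = σ_v − P_p = 193.8 − 147.3 = 46.503 MPa = 465.03 bar

470 bar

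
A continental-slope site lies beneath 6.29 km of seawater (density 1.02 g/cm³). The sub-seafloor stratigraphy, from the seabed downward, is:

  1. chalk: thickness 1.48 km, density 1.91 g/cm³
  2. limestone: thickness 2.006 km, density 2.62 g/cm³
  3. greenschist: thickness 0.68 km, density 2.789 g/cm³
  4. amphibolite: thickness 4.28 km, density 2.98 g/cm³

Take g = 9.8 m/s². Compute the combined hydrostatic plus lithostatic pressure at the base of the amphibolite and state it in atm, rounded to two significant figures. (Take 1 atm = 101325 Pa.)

2800 atm

seawater: 1020 kg/m³ × 9.8 m/s² × 6290 m = 6.287×10^7 Pa = 620.5 atm
chalk: 1910 kg/m³ × 9.8 m/s² × 1480 m = 2.770×10^7 Pa = 273.4 atm
limestone: 2620 kg/m³ × 9.8 m/s² × 2006 m = 5.151×10^7 Pa = 508.3 atm
greenschist: 2789 kg/m³ × 9.8 m/s² × 680 m = 1.859×10^7 Pa = 183.4 atm
amphibolite: 2980 kg/m³ × 9.8 m/s² × 4280 m = 1.250×10^8 Pa = 1234 atm
Total = 620.5 + 273.4 + 508.3 + 183.4 + 1234 = 2819.3 atm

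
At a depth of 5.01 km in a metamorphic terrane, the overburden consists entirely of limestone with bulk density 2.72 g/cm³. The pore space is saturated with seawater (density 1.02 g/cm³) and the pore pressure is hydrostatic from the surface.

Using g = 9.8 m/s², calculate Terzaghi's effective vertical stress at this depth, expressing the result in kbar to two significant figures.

Overburden (lithostatic) stress σ_v:
limestone: 2720 kg/m³ × 9.8 m/s² × 5010 m = 1.335×10^8 Pa = 133.5 MPa
Pore pressure P_p = 1020 kg/m³ × 9.8 m/s² × 5010 m = 5.008×10^7 Pa = 50.08 MPa
Effective stress σ' = σ_v − P_p = 133.5 − 50.08 = 83.467 MPa = 0.83467 kbar

0.83 kbar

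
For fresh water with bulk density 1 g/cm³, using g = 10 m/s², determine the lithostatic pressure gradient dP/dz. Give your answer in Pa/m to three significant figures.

dP/dz = ρg = 1000 kg/m³ × 10 m/s² = 10000 Pa/m

10000 Pa/m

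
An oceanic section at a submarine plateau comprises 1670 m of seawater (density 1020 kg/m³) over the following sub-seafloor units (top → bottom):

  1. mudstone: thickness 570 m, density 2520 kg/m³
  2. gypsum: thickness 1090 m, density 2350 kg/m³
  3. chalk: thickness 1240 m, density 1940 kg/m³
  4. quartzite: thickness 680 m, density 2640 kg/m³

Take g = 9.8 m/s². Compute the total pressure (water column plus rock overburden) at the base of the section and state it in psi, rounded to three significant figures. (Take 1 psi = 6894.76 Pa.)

seawater: 1020 kg/m³ × 9.8 m/s² × 1670 m = 1.669×10^7 Pa = 2421 psi
mudstone: 2520 kg/m³ × 9.8 m/s² × 570 m = 1.408×10^7 Pa = 2042 psi
gypsum: 2350 kg/m³ × 9.8 m/s² × 1090 m = 2.510×10^7 Pa = 3641 psi
chalk: 1940 kg/m³ × 9.8 m/s² × 1240 m = 2.357×10^7 Pa = 3419 psi
quartzite: 2640 kg/m³ × 9.8 m/s² × 680 m = 1.759×10^7 Pa = 2552 psi
Total = 2421 + 2042 + 3641 + 3419 + 2552 = 14075 psi

14100 psi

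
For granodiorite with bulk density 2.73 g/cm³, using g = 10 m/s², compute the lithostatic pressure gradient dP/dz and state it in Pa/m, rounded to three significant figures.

27300 Pa/m

dP/dz = ρg = 2730 kg/m³ × 10 m/s² = 27300 Pa/m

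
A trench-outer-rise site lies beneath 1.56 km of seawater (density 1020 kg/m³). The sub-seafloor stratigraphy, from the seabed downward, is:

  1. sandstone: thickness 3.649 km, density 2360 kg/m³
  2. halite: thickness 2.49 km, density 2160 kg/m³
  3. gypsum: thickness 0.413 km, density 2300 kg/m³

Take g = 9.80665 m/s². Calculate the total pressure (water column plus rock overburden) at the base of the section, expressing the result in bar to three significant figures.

1620 bar

seawater: 1020 kg/m³ × 9.80665 m/s² × 1560 m = 1.560×10^7 Pa = 156.0 bar
sandstone: 2360 kg/m³ × 9.80665 m/s² × 3649 m = 8.445×10^7 Pa = 844.5 bar
halite: 2160 kg/m³ × 9.80665 m/s² × 2490 m = 5.274×10^7 Pa = 527.4 bar
gypsum: 2300 kg/m³ × 9.80665 m/s² × 413 m = 9.315×10^6 Pa = 93.15 bar
Total = 156.0 + 844.5 + 527.4 + 93.15 = 1621.2 bar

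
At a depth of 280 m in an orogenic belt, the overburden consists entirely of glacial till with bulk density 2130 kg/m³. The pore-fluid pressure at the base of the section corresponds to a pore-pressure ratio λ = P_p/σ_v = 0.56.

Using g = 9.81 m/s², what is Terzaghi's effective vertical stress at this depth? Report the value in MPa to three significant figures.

Overburden (lithostatic) stress σ_v:
glacial till: 2130 kg/m³ × 9.81 m/s² × 280 m = 5.851×10^6 Pa = 5.851 MPa
Pore pressure P_p = λ·σ_v = 0.56 × 5.851 MPa = 3.276 MPa
Effective stress σ' = σ_v − P_p = 5.851 − 3.276 = 2.5743 MPa

2.57 MPa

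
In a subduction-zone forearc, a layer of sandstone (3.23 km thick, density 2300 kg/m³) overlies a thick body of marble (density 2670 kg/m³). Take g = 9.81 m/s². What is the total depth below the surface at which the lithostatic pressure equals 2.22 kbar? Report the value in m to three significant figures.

Pressure at base of upper layers: 2300×9.81×3230 = 7.288×10^7 Pa = 0.7288 kbar
Remaining pressure to be supplied by marble: 2.220×10^8 − 7.288×10^7 = 1.491×10^8 Pa
Additional depth in marble = 1.491×10^8 Pa / (2670 kg/m³ × 9.81 m/s²) = 5693.2 m
Total depth = 3230 m + 5693.2 m = 8923.2 m

8920 m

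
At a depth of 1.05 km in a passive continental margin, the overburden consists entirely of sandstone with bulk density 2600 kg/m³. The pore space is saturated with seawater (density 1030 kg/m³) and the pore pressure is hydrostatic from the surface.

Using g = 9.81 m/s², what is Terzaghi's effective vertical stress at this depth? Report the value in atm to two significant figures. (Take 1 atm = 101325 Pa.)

Overburden (lithostatic) stress σ_v:
sandstone: 2600 kg/m³ × 9.81 m/s² × 1050 m = 2.678×10^7 Pa = 26.78 MPa
Pore pressure P_p = 1030 kg/m³ × 9.81 m/s² × 1050 m = 1.061×10^7 Pa = 10.61 MPa
Effective stress σ' = σ_v − P_p = 26.78 − 10.61 = 16.172 MPa = 159.60 atm

160 atm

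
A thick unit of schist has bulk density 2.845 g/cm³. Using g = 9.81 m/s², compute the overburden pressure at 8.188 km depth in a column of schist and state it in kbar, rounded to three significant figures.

schist: 2845 kg/m³ × 9.81 m/s² × 8188 m = 2.285×10^8 Pa = 2.285 kbar

2.29 kbar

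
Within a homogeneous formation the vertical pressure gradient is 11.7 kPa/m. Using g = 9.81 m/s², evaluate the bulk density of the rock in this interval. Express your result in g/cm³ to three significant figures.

ρ = (dP/dz)/g = 11.7 kPa/m / 9.81 m/s² = 11700 Pa/m / 9.81 m/s² = 1192.7 kg/m³
= 1.193 g/cm³

1.19 g/cm³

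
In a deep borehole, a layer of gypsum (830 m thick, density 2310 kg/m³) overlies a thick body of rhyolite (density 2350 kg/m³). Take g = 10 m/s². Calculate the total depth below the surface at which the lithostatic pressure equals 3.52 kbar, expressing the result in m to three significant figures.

15000 m

Pressure at base of upper layers: 2310×10×830 = 1.917×10^7 Pa = 0.1917 kbar
Remaining pressure to be supplied by rhyolite: 3.520×10^8 − 1.917×10^7 = 3.328×10^8 Pa
Additional depth in rhyolite = 3.328×10^8 Pa / (2350 kg/m³ × 10 m/s²) = 14163 m
Total depth = 830 m + 14163 m = 14993 m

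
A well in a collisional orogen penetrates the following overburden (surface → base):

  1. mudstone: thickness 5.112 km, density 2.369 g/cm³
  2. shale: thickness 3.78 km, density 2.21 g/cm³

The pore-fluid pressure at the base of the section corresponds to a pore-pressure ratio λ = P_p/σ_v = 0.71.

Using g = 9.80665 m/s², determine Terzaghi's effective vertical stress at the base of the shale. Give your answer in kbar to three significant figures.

Overburden (lithostatic) stress σ_v:
mudstone: 2369 kg/m³ × 9.80665 m/s² × 5112 m = 1.188×10^8 Pa = 118.8 MPa
shale: 2210 kg/m³ × 9.80665 m/s² × 3780 m = 8.192×10^7 Pa = 81.92 MPa
Total = 118.8 + 81.92 = 200.68 MPa
Pore pressure P_p = λ·σ_v = 0.71 × 200.7 MPa = 142.5 MPa
Effective stress σ' = σ_v − P_p = 200.7 − 142.5 = 58.199 MPa = 0.58199 kbar

0.582 kbar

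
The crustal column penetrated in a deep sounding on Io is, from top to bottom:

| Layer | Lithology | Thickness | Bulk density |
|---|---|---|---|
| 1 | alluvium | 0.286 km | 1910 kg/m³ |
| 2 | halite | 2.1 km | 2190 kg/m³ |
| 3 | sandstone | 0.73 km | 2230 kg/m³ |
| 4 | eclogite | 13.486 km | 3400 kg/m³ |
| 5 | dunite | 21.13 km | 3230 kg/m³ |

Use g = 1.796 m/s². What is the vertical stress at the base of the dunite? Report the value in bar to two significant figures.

alluvium: 1910 kg/m³ × 1.796 m/s² × 286 m = 9.811×10^5 Pa = 9.811 bar
halite: 2190 kg/m³ × 1.796 m/s² × 2100 m = 8.260×10^6 Pa = 82.60 bar
sandstone: 2230 kg/m³ × 1.796 m/s² × 730 m = 2.924×10^6 Pa = 29.24 bar
eclogite: 3400 kg/m³ × 1.796 m/s² × 13486 m = 8.235×10^7 Pa = 823.5 bar
dunite: 3230 kg/m³ × 1.796 m/s² × 21130 m = 1.226×10^8 Pa = 1226 bar
Total = 9.811 + 82.60 + 29.24 + 823.5 + 1226 = 2170.9 bar

2200 bar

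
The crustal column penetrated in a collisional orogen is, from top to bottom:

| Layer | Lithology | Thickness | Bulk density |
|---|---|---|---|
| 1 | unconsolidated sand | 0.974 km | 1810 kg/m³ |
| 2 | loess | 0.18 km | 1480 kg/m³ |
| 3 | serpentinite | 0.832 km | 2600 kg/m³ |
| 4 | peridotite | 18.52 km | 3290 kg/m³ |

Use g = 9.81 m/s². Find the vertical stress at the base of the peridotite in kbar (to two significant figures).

unconsolidated sand: 1810 kg/m³ × 9.81 m/s² × 974 m = 1.729×10^7 Pa = 0.1729 kbar
loess: 1480 kg/m³ × 9.81 m/s² × 180 m = 2.613×10^6 Pa = 0.02613 kbar
serpentinite: 2600 kg/m³ × 9.81 m/s² × 832 m = 2.122×10^7 Pa = 0.2122 kbar
peridotite: 3290 kg/m³ × 9.81 m/s² × 18520 m = 5.977×10^8 Pa = 5.977 kbar
Total = 0.1729 + 0.02613 + 0.2122 + 5.977 = 6.3886 kbar

6.4 kbar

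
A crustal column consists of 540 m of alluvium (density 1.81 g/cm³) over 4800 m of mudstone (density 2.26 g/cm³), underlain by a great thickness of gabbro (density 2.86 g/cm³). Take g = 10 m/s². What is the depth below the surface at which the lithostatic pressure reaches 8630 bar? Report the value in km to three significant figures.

31.4 km

Pressure at base of upper layers: 1810×10×540 + 2260×10×4800 = 1.183×10^8 Pa = 1183 bar
Remaining pressure to be supplied by gabbro: 8.630×10^8 − 1.183×10^8 = 7.447×10^8 Pa
Additional depth in gabbro = 7.447×10^8 Pa / (2860 kg/m³ × 10 m/s²) = 26040 m
Total depth = 5340 m + 26040 m = 31380 m
= 31.380 km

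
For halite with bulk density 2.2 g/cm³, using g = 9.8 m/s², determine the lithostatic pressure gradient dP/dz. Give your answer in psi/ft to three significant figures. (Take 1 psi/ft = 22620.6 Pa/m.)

dP/dz = ρg = 2200 kg/m³ × 9.8 m/s² = 21560 Pa/m
= 21560 Pa/m × (1 psi/ft / 22621 Pa/m) = 0.95311 psi/ft

0.953 psi/ft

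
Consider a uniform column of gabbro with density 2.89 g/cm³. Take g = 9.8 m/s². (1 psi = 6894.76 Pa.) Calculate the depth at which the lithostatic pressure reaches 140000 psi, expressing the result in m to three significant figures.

34100 m

h = P/(ρg) = 140000 psi / (2890 kg/m³ × 9.8 m/s²) = 9.653×10^8 Pa / 28322 Pa/m = 34082 m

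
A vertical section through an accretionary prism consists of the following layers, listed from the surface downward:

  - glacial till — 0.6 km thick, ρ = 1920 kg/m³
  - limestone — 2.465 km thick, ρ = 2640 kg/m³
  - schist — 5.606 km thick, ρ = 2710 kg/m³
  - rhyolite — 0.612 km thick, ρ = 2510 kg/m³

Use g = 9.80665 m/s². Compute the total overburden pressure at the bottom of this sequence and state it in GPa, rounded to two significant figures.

0.24 GPa

glacial till: 1920 kg/m³ × 9.80665 m/s² × 600 m = 1.130×10^7 Pa = 0.01130 GPa
limestone: 2640 kg/m³ × 9.80665 m/s² × 2465 m = 6.382×10^7 Pa = 0.06382 GPa
schist: 2710 kg/m³ × 9.80665 m/s² × 5606 m = 1.490×10^8 Pa = 0.1490 GPa
rhyolite: 2510 kg/m³ × 9.80665 m/s² × 612 m = 1.506×10^7 Pa = 0.01506 GPa
Total = 0.01130 + 0.06382 + 0.1490 + 0.01506 = 0.23916 GPa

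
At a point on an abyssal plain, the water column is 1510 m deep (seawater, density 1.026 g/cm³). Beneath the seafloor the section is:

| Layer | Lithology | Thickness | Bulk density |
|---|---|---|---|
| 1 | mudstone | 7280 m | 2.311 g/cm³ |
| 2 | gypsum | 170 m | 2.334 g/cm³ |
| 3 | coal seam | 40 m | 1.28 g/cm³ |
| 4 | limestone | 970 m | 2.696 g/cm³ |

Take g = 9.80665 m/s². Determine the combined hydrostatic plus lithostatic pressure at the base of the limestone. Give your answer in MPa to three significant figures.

seawater: 1026 kg/m³ × 9.80665 m/s² × 1510 m = 1.519×10^7 Pa = 15.19 MPa
mudstone: 2311 kg/m³ × 9.80665 m/s² × 7280 m = 1.650×10^8 Pa = 165.0 MPa
gypsum: 2334 kg/m³ × 9.80665 m/s² × 170 m = 3.891×10^6 Pa = 3.891 MPa
coal seam: 1280 kg/m³ × 9.80665 m/s² × 40 m = 5.021×10^5 Pa = 0.5021 MPa
limestone: 2696 kg/m³ × 9.80665 m/s² × 970 m = 2.565×10^7 Pa = 25.65 MPa
Total = 15.19 + 165.0 + 3.891 + 0.5021 + 25.65 = 210.22 MPa

210 MPa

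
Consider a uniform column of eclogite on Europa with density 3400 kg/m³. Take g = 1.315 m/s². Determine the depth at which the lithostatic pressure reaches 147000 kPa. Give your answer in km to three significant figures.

32.9 km

h = P/(ρg) = 147000 kPa / (3400 kg/m³ × 1.315 m/s²) = 1.470×10^8 Pa / 4471.0 Pa/m = 32879 m
= 32.879 km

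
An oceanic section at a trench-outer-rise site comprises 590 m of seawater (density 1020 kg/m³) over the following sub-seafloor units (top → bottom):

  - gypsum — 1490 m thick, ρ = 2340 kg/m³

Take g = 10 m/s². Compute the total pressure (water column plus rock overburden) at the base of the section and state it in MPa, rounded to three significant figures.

seawater: 1020 kg/m³ × 10 m/s² × 590 m = 6.018×10^6 Pa = 6.018 MPa
gypsum: 2340 kg/m³ × 10 m/s² × 1490 m = 3.487×10^7 Pa = 34.87 MPa
Total = 6.018 + 34.87 = 40.884 MPa

40.9 MPa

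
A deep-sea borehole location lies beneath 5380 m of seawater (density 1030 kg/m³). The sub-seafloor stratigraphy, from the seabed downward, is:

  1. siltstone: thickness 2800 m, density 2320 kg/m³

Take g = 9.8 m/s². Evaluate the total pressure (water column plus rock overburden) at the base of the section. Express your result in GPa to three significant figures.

0.118 GPa

seawater: 1030 kg/m³ × 9.8 m/s² × 5380 m = 5.431×10^7 Pa = 0.05431 GPa
siltstone: 2320 kg/m³ × 9.8 m/s² × 2800 m = 6.366×10^7 Pa = 0.06366 GPa
Total = 0.05431 + 0.06366 = 0.11797 GPa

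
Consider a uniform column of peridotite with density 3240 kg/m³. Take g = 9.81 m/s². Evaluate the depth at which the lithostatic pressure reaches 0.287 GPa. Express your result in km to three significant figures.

h = P/(ρg) = 0.287 GPa / (3240 kg/m³ × 9.81 m/s²) = 2.870×10^8 Pa / 31784 Pa/m = 9029.6 m
= 9.0296 km

9.03 km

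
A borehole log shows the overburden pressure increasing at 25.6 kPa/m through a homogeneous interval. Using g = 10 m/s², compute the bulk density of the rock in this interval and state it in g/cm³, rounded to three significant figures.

2.56 g/cm³

ρ = (dP/dz)/g = 25.6 kPa/m / 10 m/s² = 25600 Pa/m / 10 m/s² = 2560.0 kg/m³
= 2.560 g/cm³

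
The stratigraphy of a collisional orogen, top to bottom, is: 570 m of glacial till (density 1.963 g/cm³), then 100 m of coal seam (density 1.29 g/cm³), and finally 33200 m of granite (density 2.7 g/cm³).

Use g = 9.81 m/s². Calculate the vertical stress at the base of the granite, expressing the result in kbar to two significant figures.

glacial till: 1963 kg/m³ × 9.81 m/s² × 570 m = 1.098×10^7 Pa = 0.1098 kbar
coal seam: 1290 kg/m³ × 9.81 m/s² × 100 m = 1.265×10^6 Pa = 0.01265 kbar
granite: 2700 kg/m³ × 9.81 m/s² × 33200 m = 8.794×10^8 Pa = 8.794 kbar
Total = 0.1098 + 0.01265 + 8.794 = 8.9161 kbar

8.9 kbar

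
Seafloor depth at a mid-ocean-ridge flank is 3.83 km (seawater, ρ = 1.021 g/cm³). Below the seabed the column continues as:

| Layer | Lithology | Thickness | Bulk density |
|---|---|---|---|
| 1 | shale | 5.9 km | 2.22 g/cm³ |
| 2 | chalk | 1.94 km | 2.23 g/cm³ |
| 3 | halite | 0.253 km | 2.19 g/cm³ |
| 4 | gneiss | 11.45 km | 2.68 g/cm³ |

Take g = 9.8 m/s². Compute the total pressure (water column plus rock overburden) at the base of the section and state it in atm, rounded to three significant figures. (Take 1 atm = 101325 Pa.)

seawater: 1021 kg/m³ × 9.8 m/s² × 3830 m = 3.832×10^7 Pa = 378.2 atm
shale: 2220 kg/m³ × 9.8 m/s² × 5900 m = 1.284×10^8 Pa = 1267 atm
chalk: 2230 kg/m³ × 9.8 m/s² × 1940 m = 4.240×10^7 Pa = 418.4 atm
halite: 2190 kg/m³ × 9.8 m/s² × 253 m = 5.430×10^6 Pa = 53.59 atm
gneiss: 2680 kg/m³ × 9.8 m/s² × 11450 m = 3.007×10^8 Pa = 2968 atm
Total = 378.2 + 1267 + 418.4 + 53.59 + 2968 = 5084.9 atm

5080 atm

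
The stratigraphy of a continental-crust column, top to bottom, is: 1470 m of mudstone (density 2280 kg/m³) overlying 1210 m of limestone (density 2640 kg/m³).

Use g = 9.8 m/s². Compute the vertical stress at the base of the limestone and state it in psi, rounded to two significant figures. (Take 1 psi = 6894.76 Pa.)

9300 psi

mudstone: 2280 kg/m³ × 9.8 m/s² × 1470 m = 3.285×10^7 Pa = 4764 psi
limestone: 2640 kg/m³ × 9.8 m/s² × 1210 m = 3.131×10^7 Pa = 4540 psi
Total = 4764 + 4540 = 9304.3 psi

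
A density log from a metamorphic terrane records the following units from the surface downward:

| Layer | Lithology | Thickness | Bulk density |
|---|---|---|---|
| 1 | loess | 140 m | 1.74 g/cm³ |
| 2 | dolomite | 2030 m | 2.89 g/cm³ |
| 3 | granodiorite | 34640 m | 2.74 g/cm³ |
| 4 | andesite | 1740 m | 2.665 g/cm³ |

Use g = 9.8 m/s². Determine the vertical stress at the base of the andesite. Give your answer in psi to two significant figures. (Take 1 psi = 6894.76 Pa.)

150000 psi

loess: 1740 kg/m³ × 9.8 m/s² × 140 m = 2.387×10^6 Pa = 346.2 psi
dolomite: 2890 kg/m³ × 9.8 m/s² × 2030 m = 5.749×10^7 Pa = 8339 psi
granodiorite: 2740 kg/m³ × 9.8 m/s² × 34640 m = 9.302×10^8 Pa = 1.349×10^5 psi
andesite: 2665 kg/m³ × 9.8 m/s² × 1740 m = 4.544×10^7 Pa = 6591 psi
Total = 346.2 + 8339 + 1.349×10^5 + 6591 = 1.5018×10^5 psi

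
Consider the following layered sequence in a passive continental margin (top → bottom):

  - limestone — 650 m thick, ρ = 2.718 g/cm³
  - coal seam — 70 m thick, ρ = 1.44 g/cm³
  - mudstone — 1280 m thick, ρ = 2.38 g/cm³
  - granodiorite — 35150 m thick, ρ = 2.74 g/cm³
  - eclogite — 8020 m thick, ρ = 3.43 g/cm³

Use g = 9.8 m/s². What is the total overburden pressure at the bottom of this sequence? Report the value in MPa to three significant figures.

1260 MPa

limestone: 2718 kg/m³ × 9.8 m/s² × 650 m = 1.731×10^7 Pa = 17.31 MPa
coal seam: 1440 kg/m³ × 9.8 m/s² × 70 m = 9.878×10^5 Pa = 0.9878 MPa
mudstone: 2380 kg/m³ × 9.8 m/s² × 1280 m = 2.985×10^7 Pa = 29.85 MPa
granodiorite: 2740 kg/m³ × 9.8 m/s² × 35150 m = 9.438×10^8 Pa = 943.8 MPa
eclogite: 3430 kg/m³ × 9.8 m/s² × 8020 m = 2.696×10^8 Pa = 269.6 MPa
Total = 17.31 + 0.9878 + 29.85 + 943.8 + 269.6 = 1261.6 MPa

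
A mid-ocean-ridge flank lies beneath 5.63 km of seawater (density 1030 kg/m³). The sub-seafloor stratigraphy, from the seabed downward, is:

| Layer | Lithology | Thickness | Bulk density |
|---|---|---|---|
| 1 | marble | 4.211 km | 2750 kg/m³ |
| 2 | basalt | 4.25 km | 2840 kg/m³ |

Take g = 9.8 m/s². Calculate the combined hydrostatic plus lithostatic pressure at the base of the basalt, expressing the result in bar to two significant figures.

seawater: 1030 kg/m³ × 9.8 m/s² × 5630 m = 5.683×10^7 Pa = 568.3 bar
marble: 2750 kg/m³ × 9.8 m/s² × 4211 m = 1.135×10^8 Pa = 1135 bar
basalt: 2840 kg/m³ × 9.8 m/s² × 4250 m = 1.183×10^8 Pa = 1183 bar
Total = 568.3 + 1135 + 1183 = 2886.0 bar

2900 bar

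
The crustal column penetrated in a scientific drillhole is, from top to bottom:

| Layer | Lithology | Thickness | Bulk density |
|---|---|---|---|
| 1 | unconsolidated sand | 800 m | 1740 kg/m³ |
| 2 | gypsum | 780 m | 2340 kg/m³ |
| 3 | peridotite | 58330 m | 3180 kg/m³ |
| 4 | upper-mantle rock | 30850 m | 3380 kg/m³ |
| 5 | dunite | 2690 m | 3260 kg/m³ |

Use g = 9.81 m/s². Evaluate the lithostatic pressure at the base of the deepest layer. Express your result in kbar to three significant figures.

unconsolidated sand: 1740 kg/m³ × 9.81 m/s² × 800 m = 1.366×10^7 Pa = 0.1366 kbar
gypsum: 2340 kg/m³ × 9.81 m/s² × 780 m = 1.791×10^7 Pa = 0.1791 kbar
peridotite: 3180 kg/m³ × 9.81 m/s² × 58330 m = 1.820×10^9 Pa = 18.20 kbar
upper-mantle rock: 3380 kg/m³ × 9.81 m/s² × 30850 m = 1.023×10^9 Pa = 10.23 kbar
dunite: 3260 kg/m³ × 9.81 m/s² × 2690 m = 8.603×10^7 Pa = 0.8603 kbar
Total = 0.1366 + 0.1791 + 18.20 + 10.23 + 0.8603 = 29.602 kbar

29.6 kbar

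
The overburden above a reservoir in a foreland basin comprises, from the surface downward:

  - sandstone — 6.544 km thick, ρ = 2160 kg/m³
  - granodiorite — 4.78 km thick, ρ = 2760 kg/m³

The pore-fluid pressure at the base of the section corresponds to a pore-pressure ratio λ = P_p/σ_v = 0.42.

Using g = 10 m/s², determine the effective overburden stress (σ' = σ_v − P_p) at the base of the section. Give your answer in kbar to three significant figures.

Overburden (lithostatic) stress σ_v:
sandstone: 2160 kg/m³ × 10 m/s² × 6544 m = 1.414×10^8 Pa = 141.4 MPa
granodiorite: 2760 kg/m³ × 10 m/s² × 4780 m = 1.319×10^8 Pa = 131.9 MPa
Total = 141.4 + 131.9 = 273.28 MPa
Pore pressure P_p = λ·σ_v = 0.42 × 273.3 MPa = 114.8 MPa
Effective stress σ' = σ_v − P_p = 273.3 − 114.8 = 158.50 MPa = 1.5850 kbar

1.59 kbar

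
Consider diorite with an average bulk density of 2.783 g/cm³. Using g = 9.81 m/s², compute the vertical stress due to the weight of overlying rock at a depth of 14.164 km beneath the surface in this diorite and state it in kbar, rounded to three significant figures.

3.87 kbar

diorite: 2783 kg/m³ × 9.81 m/s² × 14164 m = 3.867×10^8 Pa = 3.867 kbar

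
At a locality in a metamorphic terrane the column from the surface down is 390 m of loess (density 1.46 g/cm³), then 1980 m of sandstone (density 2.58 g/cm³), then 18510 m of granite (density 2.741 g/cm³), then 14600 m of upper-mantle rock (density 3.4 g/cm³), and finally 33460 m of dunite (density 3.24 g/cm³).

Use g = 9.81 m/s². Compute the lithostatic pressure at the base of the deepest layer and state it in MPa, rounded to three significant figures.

loess: 1460 kg/m³ × 9.81 m/s² × 390 m = 5.586×10^6 Pa = 5.586 MPa
sandstone: 2580 kg/m³ × 9.81 m/s² × 1980 m = 5.011×10^7 Pa = 50.11 MPa
granite: 2741 kg/m³ × 9.81 m/s² × 18510 m = 4.977×10^8 Pa = 497.7 MPa
upper-mantle rock: 3400 kg/m³ × 9.81 m/s² × 14600 m = 4.870×10^8 Pa = 487.0 MPa
dunite: 3240 kg/m³ × 9.81 m/s² × 33460 m = 1.064×10^9 Pa = 1064 MPa
Total = 5.586 + 50.11 + 497.7 + 487.0 + 1064 = 2103.9 MPa

2100 MPa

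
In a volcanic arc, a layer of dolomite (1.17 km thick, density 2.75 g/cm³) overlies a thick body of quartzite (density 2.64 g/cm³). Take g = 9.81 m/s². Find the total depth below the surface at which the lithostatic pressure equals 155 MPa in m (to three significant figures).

5940 m

Pressure at base of upper layers: 2750×9.81×1170 = 3.156×10^7 Pa = 31.56 MPa
Remaining pressure to be supplied by quartzite: 1.550×10^8 − 3.156×10^7 = 1.234×10^8 Pa
Additional depth in quartzite = 1.234×10^8 Pa / (2640 kg/m³ × 9.81 m/s²) = 4766.2 m
Total depth = 1170 m + 4766.2 m = 5936.2 m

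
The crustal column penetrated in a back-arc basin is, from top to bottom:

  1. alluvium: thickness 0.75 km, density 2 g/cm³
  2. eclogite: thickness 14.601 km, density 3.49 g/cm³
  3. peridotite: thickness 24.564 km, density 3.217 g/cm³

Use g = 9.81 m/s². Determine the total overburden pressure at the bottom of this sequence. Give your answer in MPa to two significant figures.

alluvium: 2000 kg/m³ × 9.81 m/s² × 750 m = 1.472×10^7 Pa = 14.71 MPa
eclogite: 3490 kg/m³ × 9.81 m/s² × 14601 m = 4.999×10^8 Pa = 499.9 MPa
peridotite: 3217 kg/m³ × 9.81 m/s² × 24564 m = 7.752×10^8 Pa = 775.2 MPa
Total = 14.71 + 499.9 + 775.2 = 1289.8 MPa

1300 MPa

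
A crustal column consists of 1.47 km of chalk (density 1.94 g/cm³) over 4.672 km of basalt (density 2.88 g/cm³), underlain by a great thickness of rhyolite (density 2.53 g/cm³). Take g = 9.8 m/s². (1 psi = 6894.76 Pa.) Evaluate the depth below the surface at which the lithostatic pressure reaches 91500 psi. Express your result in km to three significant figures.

25.1 km

Pressure at base of upper layers: 1940×9.8×1470 + 2880×9.8×4672 = 1.598×10^8 Pa = 23179 psi
Remaining pressure to be supplied by rhyolite: 6.309×10^8 − 1.598×10^8 = 4.711×10^8 Pa
Additional depth in rhyolite = 4.711×10^8 Pa / (2530 kg/m³ × 9.8 m/s²) = 18999 m
Total depth = 6142 m + 18999 m = 25141 m
= 25.141 km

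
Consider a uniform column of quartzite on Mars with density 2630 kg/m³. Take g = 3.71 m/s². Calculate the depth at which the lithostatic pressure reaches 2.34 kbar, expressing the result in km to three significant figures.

h = P/(ρg) = 2.34 kbar / (2630 kg/m³ × 3.71 m/s²) = 2.340×10^8 Pa / 9757.3 Pa/m = 23982 m
= 23.982 km

24.0 km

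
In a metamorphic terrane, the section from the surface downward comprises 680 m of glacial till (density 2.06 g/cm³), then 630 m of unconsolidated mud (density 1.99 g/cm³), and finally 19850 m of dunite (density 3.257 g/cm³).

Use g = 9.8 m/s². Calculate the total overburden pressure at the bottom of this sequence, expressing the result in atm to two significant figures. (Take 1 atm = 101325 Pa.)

glacial till: 2060 kg/m³ × 9.8 m/s² × 680 m = 1.373×10^7 Pa = 135.5 atm
unconsolidated mud: 1990 kg/m³ × 9.8 m/s² × 630 m = 1.229×10^7 Pa = 121.3 atm
dunite: 3257 kg/m³ × 9.8 m/s² × 19850 m = 6.336×10^8 Pa = 6253 atm
Total = 135.5 + 121.3 + 6253 = 6509.7 atm

6500 atm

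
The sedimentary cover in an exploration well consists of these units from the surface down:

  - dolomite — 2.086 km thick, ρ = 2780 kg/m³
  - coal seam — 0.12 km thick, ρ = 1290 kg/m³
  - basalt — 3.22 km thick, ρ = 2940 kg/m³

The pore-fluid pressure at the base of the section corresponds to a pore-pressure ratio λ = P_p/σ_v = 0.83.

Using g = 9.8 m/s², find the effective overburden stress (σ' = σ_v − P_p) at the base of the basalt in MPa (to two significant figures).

Overburden (lithostatic) stress σ_v:
dolomite: 2780 kg/m³ × 9.8 m/s² × 2086 m = 5.683×10^7 Pa = 56.83 MPa
coal seam: 1290 kg/m³ × 9.8 m/s² × 120 m = 1.517×10^6 Pa = 1.517 MPa
basalt: 2940 kg/m³ × 9.8 m/s² × 3220 m = 9.277×10^7 Pa = 92.77 MPa
Total = 56.83 + 1.517 + 92.77 = 151.12 MPa
Pore pressure P_p = λ·σ_v = 0.83 × 151.1 MPa = 125.4 MPa
Effective stress σ' = σ_v − P_p = 151.1 − 125.4 = 25.691 MPa

26 MPa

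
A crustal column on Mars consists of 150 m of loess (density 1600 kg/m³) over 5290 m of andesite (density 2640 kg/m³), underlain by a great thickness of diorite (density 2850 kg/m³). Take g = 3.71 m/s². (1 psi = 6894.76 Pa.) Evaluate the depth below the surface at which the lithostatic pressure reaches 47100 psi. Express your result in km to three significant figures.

31.2 km

Pressure at base of upper layers: 1600×3.71×150 + 2640×3.71×5290 = 5.270×10^7 Pa = 7644 psi
Remaining pressure to be supplied by diorite: 3.247×10^8 − 5.270×10^7 = 2.720×10^8 Pa
Additional depth in diorite = 2.720×10^8 Pa / (2850 kg/m³ × 3.71 m/s²) = 25728 m
Total depth = 5440 m + 25728 m = 31168 m
= 31.168 km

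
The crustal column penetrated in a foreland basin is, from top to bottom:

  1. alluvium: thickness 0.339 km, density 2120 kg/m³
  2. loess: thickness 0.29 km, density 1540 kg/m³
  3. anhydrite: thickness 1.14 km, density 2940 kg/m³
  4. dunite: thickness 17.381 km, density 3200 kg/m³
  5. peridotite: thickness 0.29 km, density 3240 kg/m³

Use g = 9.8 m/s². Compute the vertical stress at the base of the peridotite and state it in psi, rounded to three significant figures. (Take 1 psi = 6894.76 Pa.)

86800 psi

alluvium: 2120 kg/m³ × 9.8 m/s² × 339 m = 7.043×10^6 Pa = 1022 psi
loess: 1540 kg/m³ × 9.8 m/s² × 290 m = 4.377×10^6 Pa = 634.8 psi
anhydrite: 2940 kg/m³ × 9.8 m/s² × 1140 m = 3.285×10^7 Pa = 4764 psi
dunite: 3200 kg/m³ × 9.8 m/s² × 17381 m = 5.451×10^8 Pa = 79055 psi
peridotite: 3240 kg/m³ × 9.8 m/s² × 290 m = 9.208×10^6 Pa = 1336 psi
Total = 1022 + 634.8 + 4764 + 79055 + 1336 = 86811 psi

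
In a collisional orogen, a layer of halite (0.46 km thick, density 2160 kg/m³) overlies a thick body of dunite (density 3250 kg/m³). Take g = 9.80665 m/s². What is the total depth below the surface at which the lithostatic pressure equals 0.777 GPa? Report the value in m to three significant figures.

24500 m

Pressure at base of upper layers: 2160×9.80665×460 = 9.744×10^6 Pa = 9.744×10^-3 GPa
Remaining pressure to be supplied by dunite: 7.770×10^8 − 9.744×10^6 = 7.673×10^8 Pa
Additional depth in dunite = 7.673×10^8 Pa / (3250 kg/m³ × 9.80665 m/s²) = 24073 m
Total depth = 460 m + 24073 m = 24533 m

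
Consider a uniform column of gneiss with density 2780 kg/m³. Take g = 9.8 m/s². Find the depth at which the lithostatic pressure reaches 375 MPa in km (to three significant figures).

13.8 km

h = P/(ρg) = 375 MPa / (2780 kg/m³ × 9.8 m/s²) = 3.750×10^8 Pa / 27244 Pa/m = 13764 m
= 13.764 km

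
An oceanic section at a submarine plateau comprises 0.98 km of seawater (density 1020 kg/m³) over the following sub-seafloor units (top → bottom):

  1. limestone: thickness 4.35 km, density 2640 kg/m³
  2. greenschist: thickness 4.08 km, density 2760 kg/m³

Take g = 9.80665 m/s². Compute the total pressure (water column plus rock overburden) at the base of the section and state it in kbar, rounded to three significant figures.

seawater: 1020 kg/m³ × 9.80665 m/s² × 980 m = 9.803×10^6 Pa = 0.09803 kbar
limestone: 2640 kg/m³ × 9.80665 m/s² × 4350 m = 1.126×10^8 Pa = 1.126 kbar
greenschist: 2760 kg/m³ × 9.80665 m/s² × 4080 m = 1.104×10^8 Pa = 1.104 kbar
Total = 0.09803 + 1.126 + 1.104 = 2.3285 kbar

2.33 kbar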